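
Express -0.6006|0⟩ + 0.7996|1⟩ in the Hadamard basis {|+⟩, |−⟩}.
0.1407|+⟩ - 0.9901|−⟩

With |ψ⟩ = α|0⟩ + β|1⟩, the Hadamard-basis coefficients are ⟨+|ψ⟩ = (α + β)/√2 and ⟨−|ψ⟩ = (α − β)/√2.
Here α = -0.6006, β = 0.7996: (α + β)/√2 = 0.1407, (α − β)/√2 = -0.9901.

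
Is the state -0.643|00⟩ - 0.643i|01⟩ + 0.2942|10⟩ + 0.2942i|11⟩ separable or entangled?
Separable

Writing the state as a|00⟩ + b|01⟩ + c|10⟩ + d|11⟩, it is a product state iff ad − bc = 0.
Here (a, b, c, d) = (-0.643, -0.643i, 0.2942, 0.2942i): ad − bc = (-0.643)(0.2942i) − (-0.643i)(0.2942) = 0, so the state is separable.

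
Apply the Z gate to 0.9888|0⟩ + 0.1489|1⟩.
0.9888|0⟩ - 0.1489|1⟩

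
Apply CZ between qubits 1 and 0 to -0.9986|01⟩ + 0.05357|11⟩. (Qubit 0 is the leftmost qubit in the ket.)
-0.9986|01⟩ - 0.05357|11⟩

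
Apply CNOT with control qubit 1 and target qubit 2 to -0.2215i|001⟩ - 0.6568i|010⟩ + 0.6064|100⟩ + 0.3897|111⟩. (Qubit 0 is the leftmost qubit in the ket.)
-0.2215i|001⟩ - 0.6568i|011⟩ + 0.6064|100⟩ + 0.3897|110⟩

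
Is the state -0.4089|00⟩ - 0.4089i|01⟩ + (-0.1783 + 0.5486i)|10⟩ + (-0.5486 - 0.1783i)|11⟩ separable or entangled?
Separable

Writing the state as a|00⟩ + b|01⟩ + c|10⟩ + d|11⟩, it is a product state iff ad − bc = 0.
Here (a, b, c, d) = (-0.4089, -0.4089i, (-0.1783 + 0.5486i), (-0.5486 - 0.1783i)): ad − bc = (-0.4089)(-0.5486 - 0.1783i) − (-0.4089i)(-0.1783 + 0.5486i) = 0, so the state is separable.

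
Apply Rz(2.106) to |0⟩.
(0.495 - 0.8689i)|0⟩

Rz(2.106) = [[e^(−iθ/2), 0], [0, e^(iθ/2)]] with e^(±iθ/2) = cos(θ/2) ± i·sin(θ/2); θ = 2.106, cos(θ/2) ≈ 0.494967, sin(θ/2) ≈ 0.868912.
With a = amp(|0⟩) = 1 and b = amp(|1⟩) = 0:
new amp(|0⟩) = (0.494967 - 0.868912i)·a = (0.495 - 0.8689i)
new amp(|1⟩) = (0.494967 + 0.868912i)·b = 0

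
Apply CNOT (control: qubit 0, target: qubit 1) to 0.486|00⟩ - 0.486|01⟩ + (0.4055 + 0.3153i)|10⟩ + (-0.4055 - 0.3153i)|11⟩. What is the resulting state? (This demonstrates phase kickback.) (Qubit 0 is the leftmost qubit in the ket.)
0.486|00⟩ - 0.486|01⟩ + (-0.4055 - 0.3153i)|10⟩ + (0.4055 + 0.3153i)|11⟩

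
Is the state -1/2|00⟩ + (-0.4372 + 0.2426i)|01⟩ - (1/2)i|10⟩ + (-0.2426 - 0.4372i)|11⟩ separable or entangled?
Separable

Writing the state as a|00⟩ + b|01⟩ + c|10⟩ + d|11⟩, it is a product state iff ad − bc = 0.
Here (a, b, c, d) = (-1/2, (-0.4372 + 0.2426i), -(1/2)i, (-0.2426 - 0.4372i)): ad − bc = (-1/2)(-0.2426 - 0.4372i) − (-0.4372 + 0.2426i)(-(1/2)i) = 0, so the state is separable.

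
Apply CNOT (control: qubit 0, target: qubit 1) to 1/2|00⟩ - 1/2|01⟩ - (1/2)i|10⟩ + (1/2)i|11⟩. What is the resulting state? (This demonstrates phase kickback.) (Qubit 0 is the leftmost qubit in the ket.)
1/2|00⟩ - 1/2|01⟩ + (1/2)i|10⟩ - (1/2)i|11⟩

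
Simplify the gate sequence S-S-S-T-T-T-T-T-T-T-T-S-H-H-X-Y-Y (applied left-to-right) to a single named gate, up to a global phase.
X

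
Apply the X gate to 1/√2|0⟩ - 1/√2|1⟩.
-1/√2|0⟩ + 1/√2|1⟩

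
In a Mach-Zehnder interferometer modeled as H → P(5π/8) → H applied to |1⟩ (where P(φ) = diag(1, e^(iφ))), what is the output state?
(0.6913 - 0.4619i)|0⟩ + (0.3087 + 0.4619i)|1⟩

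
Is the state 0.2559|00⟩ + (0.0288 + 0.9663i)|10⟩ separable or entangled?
Separable

Writing the state as a|00⟩ + b|01⟩ + c|10⟩ + d|11⟩, it is a product state iff ad − bc = 0.
Here (a, b, c, d) = (0.2559, 0, (0.0288 + 0.9663i), 0): ad − bc = (0.2559)(0) − (0)(0.0288 + 0.9663i) = 0, so the state is separable.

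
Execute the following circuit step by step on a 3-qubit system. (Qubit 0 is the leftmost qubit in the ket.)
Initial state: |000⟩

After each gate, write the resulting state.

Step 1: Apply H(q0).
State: 1/√2|000⟩ + 1/√2|100⟩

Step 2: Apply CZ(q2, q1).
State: 1/√2|000⟩ + 1/√2|100⟩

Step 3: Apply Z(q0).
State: 1/√2|000⟩ - 1/√2|100⟩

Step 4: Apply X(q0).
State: -1/√2|000⟩ + 1/√2|100⟩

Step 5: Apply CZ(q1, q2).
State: -1/√2|000⟩ + 1/√2|100⟩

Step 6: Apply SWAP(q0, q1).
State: -1/√2|000⟩ + 1/√2|010⟩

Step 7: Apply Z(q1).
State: -1/√2|000⟩ - 1/√2|010⟩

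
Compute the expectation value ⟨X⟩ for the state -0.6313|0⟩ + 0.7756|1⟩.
-0.9793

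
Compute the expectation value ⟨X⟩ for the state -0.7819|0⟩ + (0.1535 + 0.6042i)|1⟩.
-0.24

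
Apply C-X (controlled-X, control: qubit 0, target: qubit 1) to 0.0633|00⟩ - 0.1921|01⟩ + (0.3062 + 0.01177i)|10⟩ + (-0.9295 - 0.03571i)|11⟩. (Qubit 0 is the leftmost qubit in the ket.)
0.0633|00⟩ - 0.1921|01⟩ + (-0.9295 - 0.03571i)|10⟩ + (0.3062 + 0.01177i)|11⟩

C-X leaves the control-|0⟩ kets |00⟩, |01⟩ unchanged and applies X to qubit 1 on the control-|1⟩ pair (|10⟩, |11⟩).
X = [[0, 1], [1, 0]].
With a = amp(|10⟩) = (0.3062 + 0.01177i) and b = amp(|11⟩) = (-0.9295 - 0.03571i):
new amp(|10⟩) = (1)·b = (-0.9295 - 0.03571i)
new amp(|11⟩) = (1)·a = (0.3062 + 0.01177i)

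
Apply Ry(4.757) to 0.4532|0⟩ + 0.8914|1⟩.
-0.9436|0⟩ - 0.331|1⟩

Ry(4.757) = [[cos(θ/2), −sin(θ/2)], [sin(θ/2), cos(θ/2)]]; θ = 4.757, cos(θ/2) ≈ -0.722702, sin(θ/2) ≈ 0.69116.
With a = amp(|0⟩) = 0.4532 and b = amp(|1⟩) = 0.8914:
new amp(|0⟩) = (-0.722702)·a + (-0.69116)·b = -0.9436
new amp(|1⟩) = (0.69116)·a + (-0.722702)·b = -0.331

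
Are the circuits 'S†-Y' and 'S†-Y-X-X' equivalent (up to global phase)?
Yes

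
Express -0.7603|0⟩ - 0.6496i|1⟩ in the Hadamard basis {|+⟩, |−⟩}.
(-0.5376 - 0.4593i)|+⟩ + (-0.5376 + 0.4593i)|−⟩

With |ψ⟩ = α|0⟩ + β|1⟩, the Hadamard-basis coefficients are ⟨+|ψ⟩ = (α + β)/√2 and ⟨−|ψ⟩ = (α − β)/√2.
Here α = -0.7603, β = -0.6496i: (α + β)/√2 = (-0.5376 - 0.4593i), (α − β)/√2 = (-0.5376 + 0.4593i).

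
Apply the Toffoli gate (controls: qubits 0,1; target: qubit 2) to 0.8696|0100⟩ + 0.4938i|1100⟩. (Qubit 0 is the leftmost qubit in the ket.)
0.8696|0100⟩ + 0.4938i|1110⟩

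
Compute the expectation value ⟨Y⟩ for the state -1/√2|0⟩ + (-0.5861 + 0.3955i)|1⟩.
-0.5593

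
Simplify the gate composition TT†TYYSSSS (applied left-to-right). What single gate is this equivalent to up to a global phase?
T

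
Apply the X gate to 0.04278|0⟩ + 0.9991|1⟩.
0.9991|0⟩ + 0.04278|1⟩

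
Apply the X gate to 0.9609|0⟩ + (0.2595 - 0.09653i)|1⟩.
(0.2595 - 0.09653i)|0⟩ + 0.9609|1⟩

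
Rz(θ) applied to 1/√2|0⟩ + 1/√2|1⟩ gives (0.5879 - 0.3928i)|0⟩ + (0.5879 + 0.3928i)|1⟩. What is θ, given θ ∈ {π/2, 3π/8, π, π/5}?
3π/8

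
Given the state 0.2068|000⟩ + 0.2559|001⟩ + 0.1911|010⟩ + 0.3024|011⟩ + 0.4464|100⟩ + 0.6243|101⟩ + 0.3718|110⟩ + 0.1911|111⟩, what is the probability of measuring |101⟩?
0.3898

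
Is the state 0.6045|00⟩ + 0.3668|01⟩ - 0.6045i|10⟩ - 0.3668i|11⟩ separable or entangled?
Separable

Writing the state as a|00⟩ + b|01⟩ + c|10⟩ + d|11⟩, it is a product state iff ad − bc = 0.
Here (a, b, c, d) = (0.6045, 0.3668, -0.6045i, -0.3668i): ad − bc = (0.6045)(-0.3668i) − (0.3668)(-0.6045i) = 0, so the state is separable.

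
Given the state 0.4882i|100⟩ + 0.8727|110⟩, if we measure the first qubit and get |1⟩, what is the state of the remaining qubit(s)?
0.4882i|00⟩ + 0.8727|10⟩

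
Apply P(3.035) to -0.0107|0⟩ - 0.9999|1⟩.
-0.0107|0⟩ + (0.9942 - 0.1064i)|1⟩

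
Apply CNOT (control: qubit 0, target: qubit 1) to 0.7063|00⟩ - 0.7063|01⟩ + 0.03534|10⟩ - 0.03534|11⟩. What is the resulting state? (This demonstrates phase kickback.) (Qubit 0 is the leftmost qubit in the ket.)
0.7063|00⟩ - 0.7063|01⟩ - 0.03534|10⟩ + 0.03534|11⟩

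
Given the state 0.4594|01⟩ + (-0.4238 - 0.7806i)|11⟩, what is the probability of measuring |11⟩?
0.7889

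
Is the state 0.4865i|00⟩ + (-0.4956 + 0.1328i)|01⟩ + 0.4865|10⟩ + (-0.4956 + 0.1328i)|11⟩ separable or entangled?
Entangled

Writing the state as a|00⟩ + b|01⟩ + c|10⟩ + d|11⟩, it is a product state iff ad − bc = 0.
Here (a, b, c, d) = (0.4865i, (-0.4956 + 0.1328i), 0.4865, (-0.4956 + 0.1328i)): ad − bc = (0.4865i)(-0.4956 + 0.1328i) − (-0.4956 + 0.1328i)(0.4865) = (0.1765 - 0.3057i) ≠ 0, so the state is entangled.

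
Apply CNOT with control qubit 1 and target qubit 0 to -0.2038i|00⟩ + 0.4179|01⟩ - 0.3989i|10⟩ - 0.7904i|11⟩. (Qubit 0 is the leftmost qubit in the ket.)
-0.2038i|00⟩ - 0.7904i|01⟩ - 0.3989i|10⟩ + 0.4179|11⟩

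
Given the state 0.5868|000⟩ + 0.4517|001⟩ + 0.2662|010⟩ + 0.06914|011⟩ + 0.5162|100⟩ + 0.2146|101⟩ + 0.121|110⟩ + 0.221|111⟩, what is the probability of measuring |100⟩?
0.2665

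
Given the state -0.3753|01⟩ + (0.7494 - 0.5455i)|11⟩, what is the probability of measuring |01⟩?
0.1409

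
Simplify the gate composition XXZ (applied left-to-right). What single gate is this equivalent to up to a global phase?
Z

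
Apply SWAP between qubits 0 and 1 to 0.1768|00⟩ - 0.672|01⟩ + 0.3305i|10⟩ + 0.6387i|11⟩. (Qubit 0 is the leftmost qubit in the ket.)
0.1768|00⟩ + 0.3305i|01⟩ - 0.672|10⟩ + 0.6387i|11⟩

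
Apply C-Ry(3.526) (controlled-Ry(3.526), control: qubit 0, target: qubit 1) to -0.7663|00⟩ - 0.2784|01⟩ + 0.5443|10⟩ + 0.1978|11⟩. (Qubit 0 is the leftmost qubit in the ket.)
-0.7663|00⟩ - 0.2784|01⟩ - 0.2981|10⟩ + 0.4965|11⟩

C-Ry(3.526) leaves the control-|0⟩ kets |00⟩, |01⟩ unchanged and applies Ry(3.526) to qubit 1 on the control-|1⟩ pair (|10⟩, |11⟩).
Ry(3.526) = [[cos(θ/2), −sin(θ/2)], [sin(θ/2), cos(θ/2)]]; θ = 3.526, cos(θ/2) ≈ -0.191022, sin(θ/2) ≈ 0.981586.
With a = amp(|10⟩) = 0.5443 and b = amp(|11⟩) = 0.1978:
new amp(|10⟩) = (-0.191022)·a + (-0.981586)·b = -0.2981
new amp(|11⟩) = (0.981586)·a + (-0.191022)·b = 0.4965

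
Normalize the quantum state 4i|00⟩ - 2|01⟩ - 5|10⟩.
0.5963i|00⟩ - 0.2981|01⟩ - 0.7454|10⟩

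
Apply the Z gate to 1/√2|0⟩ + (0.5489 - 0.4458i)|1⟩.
1/√2|0⟩ + (-0.5489 + 0.4458i)|1⟩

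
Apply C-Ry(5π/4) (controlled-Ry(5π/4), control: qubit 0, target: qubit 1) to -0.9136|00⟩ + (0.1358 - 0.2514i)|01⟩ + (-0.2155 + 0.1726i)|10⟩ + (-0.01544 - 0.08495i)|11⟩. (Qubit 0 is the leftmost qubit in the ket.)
-0.9136|00⟩ + (0.1358 - 0.2514i)|01⟩ + (0.09673 + 0.01243i)|10⟩ + (-0.1932 + 0.192i)|11⟩

C-Ry(5π/4) leaves the control-|0⟩ kets |00⟩, |01⟩ unchanged and applies Ry(5π/4) to qubit 1 on the control-|1⟩ pair (|10⟩, |11⟩).
Ry(5π/4) = [[cos(θ/2), −sin(θ/2)], [sin(θ/2), cos(θ/2)]]; θ = 5π/4, cos(θ/2) ≈ -0.382683, sin(θ/2) ≈ 0.92388.
With a = amp(|10⟩) = (-0.2155 + 0.1726i) and b = amp(|11⟩) = (-0.01544 - 0.08495i):
new amp(|10⟩) = (-0.382683)·a + (-0.92388)·b = (0.09673 + 0.01243i)
new amp(|11⟩) = (0.92388)·a + (-0.382683)·b = (-0.1932 + 0.192i)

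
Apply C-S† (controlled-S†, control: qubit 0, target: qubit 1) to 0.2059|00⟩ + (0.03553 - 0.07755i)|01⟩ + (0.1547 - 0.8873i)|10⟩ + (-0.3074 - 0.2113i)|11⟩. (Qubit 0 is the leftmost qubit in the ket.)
0.2059|00⟩ + (0.03553 - 0.07755i)|01⟩ + (0.1547 - 0.8873i)|10⟩ + (-0.2113 + 0.3074i)|11⟩

C-S† leaves the control-|0⟩ kets |00⟩, |01⟩ unchanged and applies S† to qubit 1 on the control-|1⟩ pair (|10⟩, |11⟩).
S† = [[1, 0], [0, -i]].
With a = amp(|10⟩) = (0.1547 - 0.8873i) and b = amp(|11⟩) = (-0.3074 - 0.2113i):
new amp(|10⟩) = (1)·a = (0.1547 - 0.8873i)
new amp(|11⟩) = (-i)·b = (-0.2113 + 0.3074i)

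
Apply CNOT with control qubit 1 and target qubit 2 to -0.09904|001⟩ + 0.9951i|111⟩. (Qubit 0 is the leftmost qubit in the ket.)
-0.09904|001⟩ + 0.9951i|110⟩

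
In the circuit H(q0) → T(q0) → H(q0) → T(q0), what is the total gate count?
4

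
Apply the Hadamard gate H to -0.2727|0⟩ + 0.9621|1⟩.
0.4875|0⟩ - 0.8731|1⟩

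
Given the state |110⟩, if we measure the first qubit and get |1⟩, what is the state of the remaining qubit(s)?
|10⟩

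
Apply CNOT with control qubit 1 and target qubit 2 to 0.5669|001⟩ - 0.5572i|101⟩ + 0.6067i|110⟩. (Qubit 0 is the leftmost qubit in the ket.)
0.5669|001⟩ - 0.5572i|101⟩ + 0.6067i|111⟩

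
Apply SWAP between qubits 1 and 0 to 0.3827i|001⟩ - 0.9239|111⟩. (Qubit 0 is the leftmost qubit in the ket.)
0.3827i|001⟩ - 0.9239|111⟩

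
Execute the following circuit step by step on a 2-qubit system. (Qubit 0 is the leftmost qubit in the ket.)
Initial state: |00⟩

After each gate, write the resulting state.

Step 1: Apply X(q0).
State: |10⟩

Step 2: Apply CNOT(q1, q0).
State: |10⟩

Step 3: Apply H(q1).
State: 1/√2|10⟩ + 1/√2|11⟩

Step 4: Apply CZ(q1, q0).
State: 1/√2|10⟩ - 1/√2|11⟩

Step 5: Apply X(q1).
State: -1/√2|10⟩ + 1/√2|11⟩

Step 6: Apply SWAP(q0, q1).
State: -1/√2|01⟩ + 1/√2|11⟩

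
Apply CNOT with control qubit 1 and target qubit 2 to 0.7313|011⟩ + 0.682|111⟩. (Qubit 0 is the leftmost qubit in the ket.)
0.7313|010⟩ + 0.682|110⟩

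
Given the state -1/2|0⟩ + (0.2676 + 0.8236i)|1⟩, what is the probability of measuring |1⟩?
0.7499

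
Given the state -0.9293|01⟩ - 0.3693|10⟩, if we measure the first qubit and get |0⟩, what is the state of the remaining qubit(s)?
-|1⟩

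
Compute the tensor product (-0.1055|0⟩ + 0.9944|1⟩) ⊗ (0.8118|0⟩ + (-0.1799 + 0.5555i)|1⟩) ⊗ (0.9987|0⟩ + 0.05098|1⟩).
-0.08553|000⟩ - 0.004366|001⟩ + (0.01895 - 0.05853i)|010⟩ + (0.0009676 - 0.002988i)|011⟩ + 0.8062|100⟩ + 0.04115|101⟩ + (-0.1787 + 0.5517i)|110⟩ + (-0.00912 + 0.02816i)|111⟩

amp(|b₁b₂…⟩) = product of the factor amplitudes for bits b₁, b₂, …; only kets whose every factor amplitude is nonzero survive.
|000⟩: (-0.1055)(0.8118)(0.9987) = -0.08553
|001⟩: (-0.1055)(0.8118)(0.05098) = -0.004366
|010⟩: (-0.1055)(-0.1799 + 0.5555i)(0.9987) = (0.01895 - 0.05853i)
|011⟩: (-0.1055)(-0.1799 + 0.5555i)(0.05098) = (0.0009676 - 0.002988i)
|100⟩: (0.9944)(0.8118)(0.9987) = 0.8062
|101⟩: (0.9944)(0.8118)(0.05098) = 0.04115
|110⟩: (0.9944)(-0.1799 + 0.5555i)(0.9987) = (-0.1787 + 0.5517i)
|111⟩: (0.9944)(-0.1799 + 0.5555i)(0.05098) = (-0.00912 + 0.02816i)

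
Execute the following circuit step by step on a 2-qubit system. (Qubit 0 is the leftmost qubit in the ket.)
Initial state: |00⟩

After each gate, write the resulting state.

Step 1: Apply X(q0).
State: |10⟩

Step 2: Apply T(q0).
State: (1/√2 + (1/√2)i)|10⟩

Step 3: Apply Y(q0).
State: (1/√2 - (1/√2)i)|00⟩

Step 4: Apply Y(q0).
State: (1/√2 + (1/√2)i)|10⟩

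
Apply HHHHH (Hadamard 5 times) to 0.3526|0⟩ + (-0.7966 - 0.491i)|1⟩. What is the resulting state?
(-0.314 - 0.3472i)|0⟩ + (0.8126 + 0.3472i)|1⟩

H² = I, so H^5 = H: a single Hadamard. With (a, b) = (0.3526, (-0.7966 - 0.491i)), H gives ((a + b)/√2, (a − b)/√2) = ((-0.314 - 0.3472i), (0.8126 + 0.3472i)).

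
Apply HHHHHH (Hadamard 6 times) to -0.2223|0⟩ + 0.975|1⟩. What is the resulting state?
-0.2223|0⟩ + 0.975|1⟩

H² = I, so an even number of Hadamards cancels: H^6 = I and the state is unchanged.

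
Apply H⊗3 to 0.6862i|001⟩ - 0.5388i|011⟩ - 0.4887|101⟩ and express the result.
(-0.1728 + 0.05211i)|000⟩ + (0.1728 - 0.05211i)|001⟩ + (-0.1728 + 0.4331i)|010⟩ + (0.1728 - 0.4331i)|011⟩ + (0.1728 + 0.05211i)|100⟩ + (-0.1728 - 0.05211i)|101⟩ + (0.1728 + 0.4331i)|110⟩ + (-0.1728 - 0.4331i)|111⟩

H⊗3 gives amp(|y⟩) = (1/2√2) Σ_x (−1)^(x·y) amp(|x⟩), where x·y is the number of positions in which both x and y have a 1.
|000⟩: (0.6862i - 0.5388i - 0.4887)/(2√2) = (-0.1728 + 0.05211i)
|001⟩: (-0.6862i + 0.5388i + 0.4887)/(2√2) = (0.1728 - 0.05211i)
|010⟩: (0.6862i + 0.5388i - 0.4887)/(2√2) = (-0.1728 + 0.4331i)
|011⟩: (-0.6862i - 0.5388i + 0.4887)/(2√2) = (0.1728 - 0.4331i)
|100⟩: (0.6862i - 0.5388i + 0.4887)/(2√2) = (0.1728 + 0.05211i)
|101⟩: (-0.6862i + 0.5388i - 0.4887)/(2√2) = (-0.1728 - 0.05211i)
|110⟩: (0.6862i + 0.5388i + 0.4887)/(2√2) = (0.1728 + 0.4331i)
|111⟩: (-0.6862i - 0.5388i - 0.4887)/(2√2) = (-0.1728 - 0.4331i)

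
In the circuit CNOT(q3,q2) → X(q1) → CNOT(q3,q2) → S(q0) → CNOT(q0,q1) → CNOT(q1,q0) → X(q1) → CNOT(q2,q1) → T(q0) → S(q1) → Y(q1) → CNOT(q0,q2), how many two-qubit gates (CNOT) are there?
6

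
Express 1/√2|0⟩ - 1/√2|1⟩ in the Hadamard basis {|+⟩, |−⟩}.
|−⟩

With |ψ⟩ = α|0⟩ + β|1⟩, the Hadamard-basis coefficients are ⟨+|ψ⟩ = (α + β)/√2 and ⟨−|ψ⟩ = (α − β)/√2.
Here α = 1/√2, β = -1/√2: (α + β)/√2 = 0, (α − β)/√2 = 1.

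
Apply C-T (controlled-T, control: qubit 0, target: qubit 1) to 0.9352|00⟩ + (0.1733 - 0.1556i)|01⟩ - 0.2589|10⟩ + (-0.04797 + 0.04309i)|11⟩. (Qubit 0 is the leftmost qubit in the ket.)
0.9352|00⟩ + (0.1733 - 0.1556i)|01⟩ - 0.2589|10⟩ + (-0.06439 - 0.003451i)|11⟩

C-T leaves the control-|0⟩ kets |00⟩, |01⟩ unchanged and applies T to qubit 1 on the control-|1⟩ pair (|10⟩, |11⟩).
T = [[1, 0], [0, (1/√2 + (1/√2)i)]].
With a = amp(|10⟩) = -0.2589 and b = amp(|11⟩) = (-0.04797 + 0.04309i):
new amp(|10⟩) = (1)·a = -0.2589
new amp(|11⟩) = (1/√2 + (1/√2)i)·b = (-0.06439 - 0.003451i)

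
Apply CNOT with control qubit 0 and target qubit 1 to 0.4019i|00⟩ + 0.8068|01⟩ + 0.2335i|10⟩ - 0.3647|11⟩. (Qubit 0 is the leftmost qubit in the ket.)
0.4019i|00⟩ + 0.8068|01⟩ - 0.3647|10⟩ + 0.2335i|11⟩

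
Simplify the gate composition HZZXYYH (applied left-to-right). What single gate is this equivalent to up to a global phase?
Z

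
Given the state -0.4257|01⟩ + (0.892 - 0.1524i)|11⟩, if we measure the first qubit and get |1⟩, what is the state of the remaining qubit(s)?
(0.9857 - 0.1684i)|1⟩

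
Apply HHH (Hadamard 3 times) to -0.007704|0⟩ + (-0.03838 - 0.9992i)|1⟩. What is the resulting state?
(-0.03259 - 0.7065i)|0⟩ + (0.02169 + 0.7065i)|1⟩

H² = I, so H^3 = H: a single Hadamard. With (a, b) = (-0.007704, (-0.03838 - 0.9992i)), H gives ((a + b)/√2, (a − b)/√2) = ((-0.03259 - 0.7065i), (0.02169 + 0.7065i)).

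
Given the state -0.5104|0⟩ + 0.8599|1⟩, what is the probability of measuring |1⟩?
0.7394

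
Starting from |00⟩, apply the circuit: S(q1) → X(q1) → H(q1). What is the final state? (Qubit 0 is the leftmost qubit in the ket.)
1/√2|00⟩ - 1/√2|01⟩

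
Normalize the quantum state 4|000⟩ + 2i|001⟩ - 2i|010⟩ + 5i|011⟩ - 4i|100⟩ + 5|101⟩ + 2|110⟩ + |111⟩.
0.4104|000⟩ + 0.2052i|001⟩ - 0.2052i|010⟩ + 0.513i|011⟩ - 0.4104i|100⟩ + 0.513|101⟩ + 0.2052|110⟩ + 0.1026|111⟩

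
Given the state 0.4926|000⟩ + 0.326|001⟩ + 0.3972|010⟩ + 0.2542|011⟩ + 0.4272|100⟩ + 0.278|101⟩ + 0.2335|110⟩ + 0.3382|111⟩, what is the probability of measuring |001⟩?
0.1063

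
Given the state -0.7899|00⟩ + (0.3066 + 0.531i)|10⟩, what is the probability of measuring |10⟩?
0.376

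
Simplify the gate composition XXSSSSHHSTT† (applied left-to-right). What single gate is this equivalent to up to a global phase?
S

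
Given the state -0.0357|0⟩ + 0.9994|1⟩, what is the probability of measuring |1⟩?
0.9988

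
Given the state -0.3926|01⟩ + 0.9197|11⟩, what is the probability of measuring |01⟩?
0.1541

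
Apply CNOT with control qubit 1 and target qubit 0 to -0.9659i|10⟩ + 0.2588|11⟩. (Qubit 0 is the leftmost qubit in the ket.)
0.2588|01⟩ - 0.9659i|10⟩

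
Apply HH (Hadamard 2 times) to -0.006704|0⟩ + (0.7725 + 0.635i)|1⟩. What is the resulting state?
-0.006704|0⟩ + (0.7725 + 0.635i)|1⟩

H² = I, so an even number of Hadamards cancels: H^2 = I and the state is unchanged.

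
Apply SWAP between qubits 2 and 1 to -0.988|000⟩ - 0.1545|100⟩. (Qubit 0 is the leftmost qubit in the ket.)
-0.988|000⟩ - 0.1545|100⟩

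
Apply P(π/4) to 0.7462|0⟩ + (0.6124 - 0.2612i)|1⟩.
0.7462|0⟩ + (0.6177 + 0.2483i)|1⟩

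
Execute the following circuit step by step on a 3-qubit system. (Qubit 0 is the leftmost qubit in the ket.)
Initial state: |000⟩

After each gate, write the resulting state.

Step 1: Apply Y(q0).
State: i|100⟩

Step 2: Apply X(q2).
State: i|101⟩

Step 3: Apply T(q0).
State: (-1/√2 + (1/√2)i)|101⟩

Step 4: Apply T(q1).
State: (-1/√2 + (1/√2)i)|101⟩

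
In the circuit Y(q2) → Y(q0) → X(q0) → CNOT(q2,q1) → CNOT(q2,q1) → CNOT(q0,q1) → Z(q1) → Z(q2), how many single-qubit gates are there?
5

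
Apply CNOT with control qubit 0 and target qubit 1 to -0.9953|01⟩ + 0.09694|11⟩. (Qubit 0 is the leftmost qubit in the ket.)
-0.9953|01⟩ + 0.09694|10⟩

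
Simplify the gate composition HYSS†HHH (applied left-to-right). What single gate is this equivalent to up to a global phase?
Y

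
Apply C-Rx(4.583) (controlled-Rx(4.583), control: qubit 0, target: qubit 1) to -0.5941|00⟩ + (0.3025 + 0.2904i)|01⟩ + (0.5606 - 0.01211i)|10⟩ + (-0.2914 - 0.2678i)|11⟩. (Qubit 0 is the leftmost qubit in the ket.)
-0.5941|00⟩ + (0.3025 + 0.2904i)|01⟩ + (-0.5712 + 0.2269i)|10⟩ + (0.1832 - 0.2445i)|11⟩

C-Rx(4.583) leaves the control-|0⟩ kets |00⟩, |01⟩ unchanged and applies Rx(4.583) to qubit 1 on the control-|1⟩ pair (|10⟩, |11⟩).
Rx(4.583) = [[cos(θ/2), −i·sin(θ/2)], [−i·sin(θ/2), cos(θ/2)]]; θ = 4.583, cos(θ/2) ≈ -0.659914, sin(θ/2) ≈ 0.751342.
With a = amp(|10⟩) = (0.5606 - 0.01211i) and b = amp(|11⟩) = (-0.2914 - 0.2678i):
new amp(|10⟩) = (-0.659914)·a + (-0.751342i)·b = (-0.5712 + 0.2269i)
new amp(|11⟩) = (-0.751342i)·a + (-0.659914)·b = (0.1832 - 0.2445i)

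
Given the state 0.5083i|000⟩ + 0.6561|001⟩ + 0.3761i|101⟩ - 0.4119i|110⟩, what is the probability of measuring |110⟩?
0.1697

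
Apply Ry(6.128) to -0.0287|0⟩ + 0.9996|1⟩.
-0.04887|0⟩ - 0.9988|1⟩

Ry(6.128) = [[cos(θ/2), −sin(θ/2)], [sin(θ/2), cos(θ/2)]]; θ = 6.128, cos(θ/2) ≈ -0.996991, sin(θ/2) ≈ 0.0775148.
With a = amp(|0⟩) = -0.0287 and b = amp(|1⟩) = 0.9996:
new amp(|0⟩) = (-0.996991)·a + (-0.0775148)·b = -0.04887
new amp(|1⟩) = (0.0775148)·a + (-0.996991)·b = -0.9988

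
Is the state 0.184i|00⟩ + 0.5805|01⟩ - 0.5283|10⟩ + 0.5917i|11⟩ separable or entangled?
Entangled

Writing the state as a|00⟩ + b|01⟩ + c|10⟩ + d|11⟩, it is a product state iff ad − bc = 0.
Here (a, b, c, d) = (0.184i, 0.5805, -0.5283, 0.5917i): ad − bc = (0.184i)(0.5917i) − (0.5805)(-0.5283) = 0.1978 ≠ 0, so the state is entangled.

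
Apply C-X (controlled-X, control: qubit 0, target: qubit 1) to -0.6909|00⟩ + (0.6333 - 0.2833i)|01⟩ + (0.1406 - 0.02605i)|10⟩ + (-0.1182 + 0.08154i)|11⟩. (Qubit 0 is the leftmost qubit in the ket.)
-0.6909|00⟩ + (0.6333 - 0.2833i)|01⟩ + (-0.1182 + 0.08154i)|10⟩ + (0.1406 - 0.02605i)|11⟩

C-X leaves the control-|0⟩ kets |00⟩, |01⟩ unchanged and applies X to qubit 1 on the control-|1⟩ pair (|10⟩, |11⟩).
X = [[0, 1], [1, 0]].
With a = amp(|10⟩) = (0.1406 - 0.02605i) and b = amp(|11⟩) = (-0.1182 + 0.08154i):
new amp(|10⟩) = (1)·b = (-0.1182 + 0.08154i)
new amp(|11⟩) = (1)·a = (0.1406 - 0.02605i)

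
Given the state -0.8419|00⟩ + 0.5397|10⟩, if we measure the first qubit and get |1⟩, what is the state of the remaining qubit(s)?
|0⟩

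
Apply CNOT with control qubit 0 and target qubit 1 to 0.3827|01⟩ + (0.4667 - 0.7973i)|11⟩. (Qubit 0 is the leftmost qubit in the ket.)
0.3827|01⟩ + (0.4667 - 0.7973i)|10⟩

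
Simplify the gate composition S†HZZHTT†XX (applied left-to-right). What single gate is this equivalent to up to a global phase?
S†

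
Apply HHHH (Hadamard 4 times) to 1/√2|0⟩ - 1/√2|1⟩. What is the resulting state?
1/√2|0⟩ - 1/√2|1⟩

H² = I, so an even number of Hadamards cancels: H^4 = I and the state is unchanged.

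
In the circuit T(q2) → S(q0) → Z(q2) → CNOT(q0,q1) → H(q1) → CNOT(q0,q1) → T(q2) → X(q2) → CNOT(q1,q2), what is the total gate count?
9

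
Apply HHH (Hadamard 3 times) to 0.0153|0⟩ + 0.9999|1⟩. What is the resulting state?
0.7179|0⟩ - 0.6962|1⟩

H² = I, so H^3 = H: a single Hadamard. With (a, b) = (0.0153, 0.9999), H gives ((a + b)/√2, (a − b)/√2) = (0.7179, -0.6962).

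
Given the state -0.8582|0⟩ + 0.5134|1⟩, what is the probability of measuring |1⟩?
0.2636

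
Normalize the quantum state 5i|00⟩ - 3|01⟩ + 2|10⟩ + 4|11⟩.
0.6804i|00⟩ - 1/√6|01⟩ + 0.2722|10⟩ + 0.5443|11⟩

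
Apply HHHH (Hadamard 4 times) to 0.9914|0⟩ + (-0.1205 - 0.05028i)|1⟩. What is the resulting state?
0.9914|0⟩ + (-0.1205 - 0.05028i)|1⟩

H² = I, so an even number of Hadamards cancels: H^4 = I and the state is unchanged.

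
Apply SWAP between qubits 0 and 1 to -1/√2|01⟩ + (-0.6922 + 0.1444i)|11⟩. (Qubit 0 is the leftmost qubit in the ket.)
-1/√2|10⟩ + (-0.6922 + 0.1444i)|11⟩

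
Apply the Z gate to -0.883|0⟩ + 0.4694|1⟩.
-0.883|0⟩ - 0.4694|1⟩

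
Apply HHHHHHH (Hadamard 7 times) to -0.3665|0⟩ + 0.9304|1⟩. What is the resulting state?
0.3987|0⟩ - 0.917|1⟩

H² = I, so H^7 = H: a single Hadamard. With (a, b) = (-0.3665, 0.9304), H gives ((a + b)/√2, (a − b)/√2) = (0.3987, -0.917).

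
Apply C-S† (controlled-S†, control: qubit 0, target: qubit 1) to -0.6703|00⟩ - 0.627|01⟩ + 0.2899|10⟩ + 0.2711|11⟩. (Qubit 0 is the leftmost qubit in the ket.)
-0.6703|00⟩ - 0.627|01⟩ + 0.2899|10⟩ - 0.2711i|11⟩

C-S† leaves the control-|0⟩ kets |00⟩, |01⟩ unchanged and applies S† to qubit 1 on the control-|1⟩ pair (|10⟩, |11⟩).
S† = [[1, 0], [0, -i]].
With a = amp(|10⟩) = 0.2899 and b = amp(|11⟩) = 0.2711:
new amp(|10⟩) = (1)·a = 0.2899
new amp(|11⟩) = (-i)·b = -0.2711i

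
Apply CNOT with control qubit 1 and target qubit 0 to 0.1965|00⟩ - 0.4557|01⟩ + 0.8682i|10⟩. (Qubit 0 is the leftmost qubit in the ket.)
0.1965|00⟩ + 0.8682i|10⟩ - 0.4557|11⟩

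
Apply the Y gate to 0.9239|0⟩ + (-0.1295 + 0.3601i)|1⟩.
(0.3601 + 0.1295i)|0⟩ + 0.9239i|1⟩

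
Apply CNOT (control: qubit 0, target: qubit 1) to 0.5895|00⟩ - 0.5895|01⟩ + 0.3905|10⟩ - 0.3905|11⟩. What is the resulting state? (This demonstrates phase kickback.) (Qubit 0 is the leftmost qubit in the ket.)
0.5895|00⟩ - 0.5895|01⟩ - 0.3905|10⟩ + 0.3905|11⟩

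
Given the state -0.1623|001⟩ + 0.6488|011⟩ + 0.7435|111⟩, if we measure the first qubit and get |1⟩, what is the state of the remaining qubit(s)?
|11⟩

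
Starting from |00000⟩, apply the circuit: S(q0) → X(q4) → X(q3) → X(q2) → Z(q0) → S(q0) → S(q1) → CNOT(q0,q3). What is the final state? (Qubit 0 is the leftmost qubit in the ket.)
|00111⟩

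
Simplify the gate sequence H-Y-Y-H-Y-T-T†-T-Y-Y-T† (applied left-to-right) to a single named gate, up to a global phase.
Y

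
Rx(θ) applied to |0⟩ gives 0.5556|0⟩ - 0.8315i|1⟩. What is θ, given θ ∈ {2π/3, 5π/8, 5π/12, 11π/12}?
5π/8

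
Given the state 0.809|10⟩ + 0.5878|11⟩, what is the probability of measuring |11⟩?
0.3455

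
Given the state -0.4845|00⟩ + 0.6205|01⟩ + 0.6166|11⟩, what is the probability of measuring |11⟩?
0.3802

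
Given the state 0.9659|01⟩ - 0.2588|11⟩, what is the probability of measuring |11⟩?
0.06698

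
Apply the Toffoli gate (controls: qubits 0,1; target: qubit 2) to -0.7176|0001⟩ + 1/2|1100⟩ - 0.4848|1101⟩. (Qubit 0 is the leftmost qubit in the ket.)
-0.7176|0001⟩ + 1/2|1110⟩ - 0.4848|1111⟩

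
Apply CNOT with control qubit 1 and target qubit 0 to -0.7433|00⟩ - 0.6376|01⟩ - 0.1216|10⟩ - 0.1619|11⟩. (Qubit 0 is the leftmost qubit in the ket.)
-0.7433|00⟩ - 0.1619|01⟩ - 0.1216|10⟩ - 0.6376|11⟩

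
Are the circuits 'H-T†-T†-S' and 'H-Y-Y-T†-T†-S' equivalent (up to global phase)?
Yes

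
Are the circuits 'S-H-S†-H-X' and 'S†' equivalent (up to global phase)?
No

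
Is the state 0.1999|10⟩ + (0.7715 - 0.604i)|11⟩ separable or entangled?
Separable

Writing the state as a|00⟩ + b|01⟩ + c|10⟩ + d|11⟩, it is a product state iff ad − bc = 0.
Here (a, b, c, d) = (0, 0, 0.1999, (0.7715 - 0.604i)): ad − bc = (0)(0.7715 - 0.604i) − (0)(0.1999) = 0, so the state is separable.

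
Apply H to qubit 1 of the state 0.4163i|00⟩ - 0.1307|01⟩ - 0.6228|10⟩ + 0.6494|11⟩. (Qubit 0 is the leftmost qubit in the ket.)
(-0.09242 + 0.2944i)|00⟩ + (0.09242 + 0.2944i)|01⟩ + 0.01881|10⟩ - 0.8996|11⟩

H on qubit 1 mixes each pair of kets that differ only in qubit 1: amplitudes (a, b) of (|…0…⟩, |…1…⟩) become ((a + b)/√2, (a − b)/√2). Kets absent from the input have amplitude 0.
(|00⟩, |01⟩): (a, b) = (0.4163i, -0.1307) → ((-0.09242 + 0.2944i), (0.09242 + 0.2944i))
(|10⟩, |11⟩): (a, b) = (-0.6228, 0.6494) → (0.01881, -0.8996)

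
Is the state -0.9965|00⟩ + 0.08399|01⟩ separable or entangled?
Separable

Writing the state as a|00⟩ + b|01⟩ + c|10⟩ + d|11⟩, it is a product state iff ad − bc = 0.
Here (a, b, c, d) = (-0.9965, 0.08399, 0, 0): ad − bc = (-0.9965)(0) − (0.08399)(0) = 0, so the state is separable.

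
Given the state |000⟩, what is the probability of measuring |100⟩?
0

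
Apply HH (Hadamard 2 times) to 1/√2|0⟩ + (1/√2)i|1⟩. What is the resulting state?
1/√2|0⟩ + (1/√2)i|1⟩

H² = I, so an even number of Hadamards cancels: H^2 = I and the state is unchanged.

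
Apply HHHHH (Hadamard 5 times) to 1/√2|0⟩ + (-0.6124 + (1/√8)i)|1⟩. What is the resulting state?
(0.06697 + 0.25i)|0⟩ + (0.933 - 0.25i)|1⟩

H² = I, so H^5 = H: a single Hadamard. With (a, b) = (1/√2, (-0.6124 + (1/√8)i)), H gives ((a + b)/√2, (a − b)/√2) = ((0.06697 + 0.25i), (0.933 - 0.25i)).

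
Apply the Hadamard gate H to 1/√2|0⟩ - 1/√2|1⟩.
|1⟩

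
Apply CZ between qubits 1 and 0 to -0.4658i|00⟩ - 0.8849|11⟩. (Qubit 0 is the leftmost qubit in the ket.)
-0.4658i|00⟩ + 0.8849|11⟩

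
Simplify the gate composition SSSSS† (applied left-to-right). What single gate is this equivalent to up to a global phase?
S†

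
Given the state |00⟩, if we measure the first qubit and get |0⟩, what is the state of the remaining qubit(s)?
|0⟩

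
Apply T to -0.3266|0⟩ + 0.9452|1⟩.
-0.3266|0⟩ + (0.6684 + 0.6684i)|1⟩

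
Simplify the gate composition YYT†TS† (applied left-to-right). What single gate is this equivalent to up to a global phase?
S†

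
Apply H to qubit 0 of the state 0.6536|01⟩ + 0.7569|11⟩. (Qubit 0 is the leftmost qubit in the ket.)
0.9974|01⟩ - 0.07304|11⟩

H on qubit 0 mixes each pair of kets that differ only in qubit 0: amplitudes (a, b) of (|…0…⟩, |…1…⟩) become ((a + b)/√2, (a − b)/√2). Kets absent from the input have amplitude 0.
(|01⟩, |11⟩): (a, b) = (0.6536, 0.7569) → (0.9974, -0.07304)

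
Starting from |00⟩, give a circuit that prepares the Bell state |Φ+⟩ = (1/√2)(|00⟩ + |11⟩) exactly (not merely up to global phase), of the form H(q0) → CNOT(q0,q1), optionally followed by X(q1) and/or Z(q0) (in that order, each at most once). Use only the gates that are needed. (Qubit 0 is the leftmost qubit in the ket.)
H(q0) → CNOT(q0,q1)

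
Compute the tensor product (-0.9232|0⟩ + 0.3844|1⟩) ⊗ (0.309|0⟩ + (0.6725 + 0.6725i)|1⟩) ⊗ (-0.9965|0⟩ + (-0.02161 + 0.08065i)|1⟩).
0.2843|000⟩ + (0.006165 - 0.02301i)|001⟩ + (0.6187 + 0.6187i)|010⟩ + (0.06349 - 0.03666i)|011⟩ - 0.1184|100⟩ + (-0.002567 + 0.00958i)|101⟩ + (-0.2576 - 0.2576i)|110⟩ + (-0.02644 + 0.01526i)|111⟩

amp(|b₁b₂…⟩) = product of the factor amplitudes for bits b₁, b₂, …; only kets whose every factor amplitude is nonzero survive.
|000⟩: (-0.9232)(0.309)(-0.9965) = 0.2843
|001⟩: (-0.9232)(0.309)(-0.02161 + 0.08065i) = (0.006165 - 0.02301i)
|010⟩: (-0.9232)(0.6725 + 0.6725i)(-0.9965) = (0.6187 + 0.6187i)
|011⟩: (-0.9232)(0.6725 + 0.6725i)(-0.02161 + 0.08065i) = (0.06349 - 0.03666i)
|100⟩: (0.3844)(0.309)(-0.9965) = -0.1184
|101⟩: (0.3844)(0.309)(-0.02161 + 0.08065i) = (-0.002567 + 0.00958i)
|110⟩: (0.3844)(0.6725 + 0.6725i)(-0.9965) = (-0.2576 - 0.2576i)
|111⟩: (0.3844)(0.6725 + 0.6725i)(-0.02161 + 0.08065i) = (-0.02644 + 0.01526i)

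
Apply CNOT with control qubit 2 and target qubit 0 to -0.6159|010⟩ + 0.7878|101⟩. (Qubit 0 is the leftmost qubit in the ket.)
0.7878|001⟩ - 0.6159|010⟩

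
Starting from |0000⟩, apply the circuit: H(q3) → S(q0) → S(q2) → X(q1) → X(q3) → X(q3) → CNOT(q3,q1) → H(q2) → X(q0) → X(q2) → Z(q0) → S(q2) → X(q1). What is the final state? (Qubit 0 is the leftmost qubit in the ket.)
-1/2|1000⟩ - (1/2)i|1010⟩ - 1/2|1101⟩ - (1/2)i|1111⟩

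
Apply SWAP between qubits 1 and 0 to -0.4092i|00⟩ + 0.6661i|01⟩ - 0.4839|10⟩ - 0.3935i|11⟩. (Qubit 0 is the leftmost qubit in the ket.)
-0.4092i|00⟩ - 0.4839|01⟩ + 0.6661i|10⟩ - 0.3935i|11⟩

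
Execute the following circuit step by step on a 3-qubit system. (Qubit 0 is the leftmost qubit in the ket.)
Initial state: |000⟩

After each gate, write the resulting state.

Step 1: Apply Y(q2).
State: i|001⟩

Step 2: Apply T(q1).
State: i|001⟩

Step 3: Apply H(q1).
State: (1/√2)i|001⟩ + (1/√2)i|011⟩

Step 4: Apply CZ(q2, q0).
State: (1/√2)i|001⟩ + (1/√2)i|011⟩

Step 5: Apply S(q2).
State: -1/√2|001⟩ - 1/√2|011⟩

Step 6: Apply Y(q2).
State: (1/√2)i|000⟩ + (1/√2)i|010⟩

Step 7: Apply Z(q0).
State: (1/√2)i|000⟩ + (1/√2)i|010⟩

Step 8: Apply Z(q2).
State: (1/√2)i|000⟩ + (1/√2)i|010⟩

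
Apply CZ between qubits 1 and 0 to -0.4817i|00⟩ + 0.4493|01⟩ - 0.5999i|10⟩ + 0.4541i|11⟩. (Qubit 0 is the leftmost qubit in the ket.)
-0.4817i|00⟩ + 0.4493|01⟩ - 0.5999i|10⟩ - 0.4541i|11⟩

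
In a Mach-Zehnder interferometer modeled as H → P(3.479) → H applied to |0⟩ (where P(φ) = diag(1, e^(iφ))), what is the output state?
(0.02819 - 0.1655i)|0⟩ + (0.9718 + 0.1655i)|1⟩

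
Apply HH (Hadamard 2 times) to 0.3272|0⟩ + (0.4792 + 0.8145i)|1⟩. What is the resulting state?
0.3272|0⟩ + (0.4792 + 0.8145i)|1⟩

H² = I, so an even number of Hadamards cancels: H^2 = I and the state is unchanged.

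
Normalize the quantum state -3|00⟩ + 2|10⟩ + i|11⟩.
-0.8018|00⟩ + 0.5345|10⟩ + 0.2673i|11⟩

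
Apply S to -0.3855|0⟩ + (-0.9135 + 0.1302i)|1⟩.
-0.3855|0⟩ + (-0.1302 - 0.9135i)|1⟩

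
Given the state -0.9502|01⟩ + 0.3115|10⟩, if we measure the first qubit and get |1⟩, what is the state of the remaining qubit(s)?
|0⟩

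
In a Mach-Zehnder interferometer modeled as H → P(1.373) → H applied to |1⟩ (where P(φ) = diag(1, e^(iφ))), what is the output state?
(0.4017 - 0.4903i)|0⟩ + (0.5983 + 0.4903i)|1⟩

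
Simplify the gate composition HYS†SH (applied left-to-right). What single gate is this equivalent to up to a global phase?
Y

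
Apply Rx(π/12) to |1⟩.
-0.1305i|0⟩ + 0.9914|1⟩

Rx(π/12) = [[cos(θ/2), −i·sin(θ/2)], [−i·sin(θ/2), cos(θ/2)]]; θ = π/12, cos(θ/2) ≈ 0.991445, sin(θ/2) ≈ 0.130526.
With a = amp(|0⟩) = 0 and b = amp(|1⟩) = 1:
new amp(|0⟩) = (0.991445)·a + (-0.130526i)·b = -0.1305i
new amp(|1⟩) = (-0.130526i)·a + (0.991445)·b = 0.9914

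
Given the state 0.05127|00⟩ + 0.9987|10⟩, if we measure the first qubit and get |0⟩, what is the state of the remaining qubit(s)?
|0⟩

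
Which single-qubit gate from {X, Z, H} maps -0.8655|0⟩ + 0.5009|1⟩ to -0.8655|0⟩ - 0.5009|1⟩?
Z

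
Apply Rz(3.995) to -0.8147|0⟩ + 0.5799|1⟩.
(0.3372 + 0.7416i)|0⟩ + (-0.24 + 0.5279i)|1⟩

Rz(3.995) = [[e^(−iθ/2), 0], [0, e^(iθ/2)]] with e^(±iθ/2) = cos(θ/2) ± i·sin(θ/2); θ = 3.995, cos(θ/2) ≈ -0.413872, sin(θ/2) ≈ 0.910335.
With a = amp(|0⟩) = -0.8147 and b = amp(|1⟩) = 0.5799:
new amp(|0⟩) = (-0.413872 - 0.910335i)·a = (0.3372 + 0.7416i)
new amp(|1⟩) = (-0.413872 + 0.910335i)·b = (-0.24 + 0.5279i)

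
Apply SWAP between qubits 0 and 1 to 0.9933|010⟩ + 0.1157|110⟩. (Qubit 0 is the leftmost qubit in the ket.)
0.9933|100⟩ + 0.1157|110⟩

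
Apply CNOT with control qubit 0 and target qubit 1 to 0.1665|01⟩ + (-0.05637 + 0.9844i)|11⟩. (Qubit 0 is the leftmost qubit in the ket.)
0.1665|01⟩ + (-0.05637 + 0.9844i)|10⟩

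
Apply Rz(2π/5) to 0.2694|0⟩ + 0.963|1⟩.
(0.2179 - 0.1583i)|0⟩ + (0.7791 + 0.566i)|1⟩

Rz(2π/5) = [[e^(−iθ/2), 0], [0, e^(iθ/2)]] with e^(±iθ/2) = cos(θ/2) ± i·sin(θ/2); θ = 2π/5, cos(θ/2) ≈ 0.809017, sin(θ/2) ≈ 0.587785.
With a = amp(|0⟩) = 0.2694 and b = amp(|1⟩) = 0.963:
new amp(|0⟩) = (0.809017 - 0.587785i)·a = (0.2179 - 0.1583i)
new amp(|1⟩) = (0.809017 + 0.587785i)·b = (0.7791 + 0.566i)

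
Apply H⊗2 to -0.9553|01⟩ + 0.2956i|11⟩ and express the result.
(-0.4777 + 0.1478i)|00⟩ + (0.4777 - 0.1478i)|01⟩ + (-0.4777 - 0.1478i)|10⟩ + (0.4777 + 0.1478i)|11⟩

H⊗2 gives amp(|y⟩) = (1/2) Σ_x (−1)^(x·y) amp(|x⟩), where x·y is the number of positions in which both x and y have a 1.
|00⟩: (-0.9553 + 0.2956i)/2 = (-0.4777 + 0.1478i)
|01⟩: (0.9553 - 0.2956i)/2 = (0.4777 - 0.1478i)
|10⟩: (-0.9553 - 0.2956i)/2 = (-0.4777 - 0.1478i)
|11⟩: (0.9553 + 0.2956i)/2 = (0.4777 + 0.1478i)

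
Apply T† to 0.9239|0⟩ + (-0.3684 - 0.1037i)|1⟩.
0.9239|0⟩ + (-0.3338 + 0.1872i)|1⟩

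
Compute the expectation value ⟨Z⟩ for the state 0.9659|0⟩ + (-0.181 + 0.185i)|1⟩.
0.866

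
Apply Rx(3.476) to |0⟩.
-0.1664|0⟩ - 0.9861i|1⟩

Rx(3.476) = [[cos(θ/2), −i·sin(θ/2)], [−i·sin(θ/2), cos(θ/2)]]; θ = 3.476, cos(θ/2) ≈ -0.166426, sin(θ/2) ≈ 0.986054.
With a = amp(|0⟩) = 1 and b = amp(|1⟩) = 0:
new amp(|0⟩) = (-0.166426)·a + (-0.986054i)·b = -0.1664
new amp(|1⟩) = (-0.986054i)·a + (-0.166426)·b = -0.9861i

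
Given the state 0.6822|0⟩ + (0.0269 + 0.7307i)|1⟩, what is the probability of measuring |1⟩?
0.5346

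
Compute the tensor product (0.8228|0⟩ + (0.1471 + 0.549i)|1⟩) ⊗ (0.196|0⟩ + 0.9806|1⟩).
0.1613|00⟩ + 0.8068|01⟩ + (0.02883 + 0.1076i)|10⟩ + (0.1442 + 0.5383i)|11⟩

amp(|b₁b₂…⟩) = product of the factor amplitudes for bits b₁, b₂, …; only kets whose every factor amplitude is nonzero survive.
|00⟩: (0.8228)(0.196) = 0.1613
|01⟩: (0.8228)(0.9806) = 0.8068
|10⟩: (0.1471 + 0.549i)(0.196) = (0.02883 + 0.1076i)
|11⟩: (0.1471 + 0.549i)(0.9806) = (0.1442 + 0.5383i)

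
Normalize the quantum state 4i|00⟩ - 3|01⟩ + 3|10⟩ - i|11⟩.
0.6761i|00⟩ - 0.5071|01⟩ + 0.5071|10⟩ - 0.169i|11⟩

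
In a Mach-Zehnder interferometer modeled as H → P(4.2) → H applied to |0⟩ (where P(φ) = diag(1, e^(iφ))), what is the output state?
(0.2549 - 0.4358i)|0⟩ + (0.7451 + 0.4358i)|1⟩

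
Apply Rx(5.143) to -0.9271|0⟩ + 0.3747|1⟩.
(0.7805 - 0.2022i)|0⟩ + (-0.3154 + 0.5004i)|1⟩

Rx(5.143) = [[cos(θ/2), −i·sin(θ/2)], [−i·sin(θ/2), cos(θ/2)]]; θ = 5.143, cos(θ/2) ≈ -0.841851, sin(θ/2) ≈ 0.53971.
With a = amp(|0⟩) = -0.9271 and b = amp(|1⟩) = 0.3747:
new amp(|0⟩) = (-0.841851)·a + (-0.53971i)·b = (0.7805 - 0.2022i)
new amp(|1⟩) = (-0.53971i)·a + (-0.841851)·b = (-0.3154 + 0.5004i)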